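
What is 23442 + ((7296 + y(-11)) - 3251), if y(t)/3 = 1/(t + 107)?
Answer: 879585/32 ≈ 27487.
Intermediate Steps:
y(t) = 3/(107 + t) (y(t) = 3/(t + 107) = 3/(107 + t))
23442 + ((7296 + y(-11)) - 3251) = 23442 + ((7296 + 3/(107 - 11)) - 3251) = 23442 + ((7296 + 3/96) - 3251) = 23442 + ((7296 + 3*(1/96)) - 3251) = 23442 + ((7296 + 1/32) - 3251) = 23442 + (233473/32 - 3251) = 23442 + 129441/32 = 879585/32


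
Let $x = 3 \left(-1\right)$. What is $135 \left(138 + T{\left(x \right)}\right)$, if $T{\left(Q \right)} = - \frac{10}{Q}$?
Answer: $19080$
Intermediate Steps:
$x = -3$
$135 \left(138 + T{\left(x \right)}\right) = 135 \left(138 - \frac{10}{-3}\right) = 135 \left(138 - - \frac{10}{3}\right) = 135 \left(138 + \frac{10}{3}\right) = 135 \cdot \frac{424}{3} = 19080$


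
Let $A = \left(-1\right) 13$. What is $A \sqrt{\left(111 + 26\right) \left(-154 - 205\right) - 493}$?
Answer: $- 26 i \sqrt{12419} \approx - 2897.5 i$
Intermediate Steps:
$A = -13$
$A \sqrt{\left(111 + 26\right) \left(-154 - 205\right) - 493} = - 13 \sqrt{\left(111 + 26\right) \left(-154 - 205\right) - 493} = - 13 \sqrt{137 \left(-359\right) - 493} = - 13 \sqrt{-49183 - 493} = - 13 \sqrt{-49676} = - 13 \cdot 2 i \sqrt{12419} = - 26 i \sqrt{12419}$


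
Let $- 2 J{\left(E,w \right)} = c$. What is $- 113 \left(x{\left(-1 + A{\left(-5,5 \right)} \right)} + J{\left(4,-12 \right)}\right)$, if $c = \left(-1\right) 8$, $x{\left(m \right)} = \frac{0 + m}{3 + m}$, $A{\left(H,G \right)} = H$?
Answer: $-678$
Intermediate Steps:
$x{\left(m \right)} = \frac{m}{3 + m}$
$c = -8$
$J{\left(E,w \right)} = 4$ ($J{\left(E,w \right)} = \left(- \frac{1}{2}\right) \left(-8\right) = 4$)
$- 113 \left(x{\left(-1 + A{\left(-5,5 \right)} \right)} + J{\left(4,-12 \right)}\right) = - 113 \left(\frac{-1 - 5}{3 - 6} + 4\right) = - 113 \left(- \frac{6}{3 - 6} + 4\right) = - 113 \left(- \frac{6}{-3} + 4\right) = - 113 \left(\left(-6\right) \left(- \frac{1}{3}\right) + 4\right) = - 113 \left(2 + 4\right) = \left(-113\right) 6 = -678$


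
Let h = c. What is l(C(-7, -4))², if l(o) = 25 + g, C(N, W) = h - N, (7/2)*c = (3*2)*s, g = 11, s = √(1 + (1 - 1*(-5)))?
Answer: 1296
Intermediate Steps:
s = √7 (s = √(1 + (1 + 5)) = √(1 + 6) = √7 ≈ 2.6458)
c = 12*√7/7 (c = 2*((3*2)*√7)/7 = 2*(6*√7)/7 = 12*√7/7 ≈ 4.5356)
h = 12*√7/7 ≈ 4.5356
C(N, W) = -N + 12*√7/7 (C(N, W) = 12*√7/7 - N = -N + 12*√7/7)
l(o) = 36 (l(o) = 25 + 11 = 36)
l(C(-7, -4))² = 36² = 1296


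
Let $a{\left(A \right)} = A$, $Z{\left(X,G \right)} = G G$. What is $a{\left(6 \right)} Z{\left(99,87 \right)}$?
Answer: $45414$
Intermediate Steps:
$Z{\left(X,G \right)} = G^{2}$
$a{\left(6 \right)} Z{\left(99,87 \right)} = 6 \cdot 87^{2} = 6 \cdot 7569 = 45414$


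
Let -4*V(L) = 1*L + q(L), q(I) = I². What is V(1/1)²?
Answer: ¼ ≈ 0.25000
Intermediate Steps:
V(L) = -L/4 - L²/4 (V(L) = -(1*L + L²)/4 = -(L + L²)/4 = -L/4 - L²/4)
V(1/1)² = ((¼)*(-1 - 1/1)/1)² = ((¼)*1*(-1 - 1*1))² = ((¼)*1*(-1 - 1))² = ((¼)*1*(-2))² = (-½)² = ¼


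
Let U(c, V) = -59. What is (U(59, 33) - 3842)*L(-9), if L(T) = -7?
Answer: 27307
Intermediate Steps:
(U(59, 33) - 3842)*L(-9) = (-59 - 3842)*(-7) = -3901*(-7) = 27307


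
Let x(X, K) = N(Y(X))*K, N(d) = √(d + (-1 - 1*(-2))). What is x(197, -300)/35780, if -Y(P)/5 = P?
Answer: -30*I*√246/1789 ≈ -0.26301*I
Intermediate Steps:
Y(P) = -5*P
N(d) = √(1 + d) (N(d) = √(d + (-1 + 2)) = √(d + 1) = √(1 + d))
x(X, K) = K*√(1 - 5*X) (x(X, K) = √(1 - 5*X)*K = K*√(1 - 5*X))
x(197, -300)/35780 = -300*√(1 - 5*197)/35780 = -300*√(1 - 985)*(1/35780) = -600*I*√246*(1/35780) = -30*I*√246/1789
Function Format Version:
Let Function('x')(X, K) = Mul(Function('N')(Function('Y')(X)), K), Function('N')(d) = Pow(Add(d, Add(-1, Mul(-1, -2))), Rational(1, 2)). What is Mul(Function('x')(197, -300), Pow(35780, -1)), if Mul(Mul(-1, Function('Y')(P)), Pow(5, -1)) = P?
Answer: Mul(Rational(-30, 1789), I, Pow(246, Rational(1, 2))) ≈ Mul(-0.26301, I)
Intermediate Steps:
Function('Y')(P) = Mul(-5, P)
Function('N')(d) = Pow(Add(1, d), Rational(1, 2)) (Function('N')(d) = Pow(Add(d, Add(-1, 2)), Rational(1, 2)) = Pow(Add(d, 1), Rational(1, 2)) = Pow(Add(1, d), Rational(1, 2)))
Function('x')(X, K) = Mul(K, Pow(Add(1, Mul(-5, X)), Rational(1, 2))) (Function('x')(X, K) = Mul(Pow(Add(1, Mul(-5, X)), Rational(1, 2)), K) = Mul(K, Pow(Add(1, Mul(-5, X)), Rational(1, 2))))
Mul(Function('x')(197, -300), Pow(35780, -1)) = Mul(Mul(-300, Pow(Add(1, Mul(-5, 197)), Rational(1, 2))), Pow(35780, -1)) = Mul(Mul(-300, Pow(Add(1, -985), Rational(1, 2))), Rational(1, 35780)) = Mul(Mul(-300, Pow(-984, Rational(1, 2))), Rational(1, 35780)) = Mul(Mul(-300, Mul(2, I, Pow(246, Rational(1, 2)))), Rational(1, 35780)) = Mul(Mul(-600, I, Pow(246, Rational(1, 2))), Rational(1, 35780)) = Mul(Rational(-30, 1789), I, Pow(246, Rational(1, 2)))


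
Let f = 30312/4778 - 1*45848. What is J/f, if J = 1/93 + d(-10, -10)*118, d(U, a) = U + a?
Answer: 524335331/10184961588 ≈ 0.051481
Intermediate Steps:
f = -109515716/2389 (f = 30312*(1/4778) - 45848 = 15156/2389 - 45848 = -109515716/2389 ≈ -45842.)
J = -219479/93 (J = 1/93 + (-10 - 10)*118 = 1/93 - 20*118 = 1/93 - 2360 = -219479/93 ≈ -2360.0)
J/f = -219479/(93*(-109515716/2389)) = -219479/93*(-2389/109515716) = 524335331/10184961588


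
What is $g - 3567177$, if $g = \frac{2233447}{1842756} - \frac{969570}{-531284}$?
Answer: $- \frac{873089708525351935}{244756694676} \approx -3.5672 \cdot 10^{6}$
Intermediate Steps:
$g = \frac{743318897717}{244756694676}$ ($g = 2233447 \cdot \frac{1}{1842756} - - \frac{484785}{265642} = \frac{2233447}{1842756} + \frac{484785}{265642} = \frac{743318897717}{244756694676} \approx 3.037$)
$g - 3567177 = \frac{743318897717}{244756694676} - 3567177 = - \frac{873089708525351935}{244756694676}$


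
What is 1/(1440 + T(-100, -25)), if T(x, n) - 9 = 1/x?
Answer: 100/144899 ≈ 0.00069014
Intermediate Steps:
T(x, n) = 9 + 1/x
1/(1440 + T(-100, -25)) = 1/(1440 + (9 + 1/(-100))) = 1/(1440 + (9 - 1/100)) = 1/(1440 + 899/100) = 1/(144899/100) = 100/144899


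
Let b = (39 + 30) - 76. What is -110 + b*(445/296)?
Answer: -35675/296 ≈ -120.52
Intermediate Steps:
b = -7 (b = 69 - 76 = -7)
-110 + b*(445/296) = -110 - 3115/296 = -35675/296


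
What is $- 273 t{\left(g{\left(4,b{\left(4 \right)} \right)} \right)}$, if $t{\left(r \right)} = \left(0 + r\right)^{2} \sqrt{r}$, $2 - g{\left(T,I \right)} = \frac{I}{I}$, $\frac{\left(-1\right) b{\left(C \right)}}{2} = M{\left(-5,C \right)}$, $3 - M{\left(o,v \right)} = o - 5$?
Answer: $-273$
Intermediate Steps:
$M{\left(o,v \right)} = 8 - o$ ($M{\left(o,v \right)} = 3 - \left(o - 5\right) = 3 - \left(-5 + o\right) = 8 - o$)
$b{\left(C \right)} = -26$ ($b{\left(C \right)} = - 2 \left(8 - -5\right) = - 2 \left(8 + 5\right) = \left(-2\right) 13 = -26$)
$g{\left(T,I \right)} = 1$ ($g{\left(T,I \right)} = 2 - \frac{I}{I} = 2 - 1 = 1$)
$t{\left(r \right)} = r^{\frac{5}{2}}$ ($t{\left(r \right)} = r^{2} \sqrt{r} = r^{\frac{5}{2}}$)
$- 273 t{\left(g{\left(4,b{\left(4 \right)} \right)} \right)} = - 273 \cdot 1^{\frac{5}{2}} = \left(-273\right) 1 = -273$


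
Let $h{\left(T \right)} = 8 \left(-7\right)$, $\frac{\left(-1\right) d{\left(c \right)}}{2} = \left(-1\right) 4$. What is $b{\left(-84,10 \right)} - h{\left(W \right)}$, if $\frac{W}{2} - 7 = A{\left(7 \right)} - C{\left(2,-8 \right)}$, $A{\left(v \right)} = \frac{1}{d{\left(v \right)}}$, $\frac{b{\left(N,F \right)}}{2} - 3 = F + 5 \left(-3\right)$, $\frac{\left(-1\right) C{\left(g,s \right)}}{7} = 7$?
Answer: $52$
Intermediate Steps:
$C{\left(g,s \right)} = -49$ ($C{\left(g,s \right)} = \left(-7\right) 7 = -49$)
$d{\left(c \right)} = 8$ ($d{\left(c \right)} = - 2 \left(\left(-1\right) 4\right) = \left(-2\right) \left(-4\right) = 8$)
$b{\left(N,F \right)} = -24 + 2 F$ ($b{\left(N,F \right)} = 6 + 2 \left(F + 5 \left(-3\right)\right) = 6 + 2 \left(F - 15\right) = 6 + 2 \left(-15 + F\right) = 6 + \left(-30 + 2 F\right) = -24 + 2 F$)
$A{\left(v \right)} = \frac{1}{8}$
$W = \frac{449}{4}$ ($W = 14 + 2 \left(\frac{1}{8} - -49\right) = 14 + 2 \left(\frac{1}{8} + 49\right) = 14 + 2 \cdot \frac{393}{8} = 14 + \frac{393}{4} = \frac{449}{4} \approx 112.25$)
$h{\left(T \right)} = -56$
$b{\left(-84,10 \right)} - h{\left(W \right)} = \left(-24 + 2 \cdot 10\right) - -56 = \left(-24 + 20\right) + 56 = -4 + 56 = 52$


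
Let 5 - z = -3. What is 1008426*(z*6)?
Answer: 48404448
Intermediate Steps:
z = 8 (z = 5 - 1*(-3) = 5 + 3 = 8)
1008426*(z*6) = 1008426*(8*6) = 1008426*48 = 48404448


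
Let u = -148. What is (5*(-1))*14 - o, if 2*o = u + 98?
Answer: -45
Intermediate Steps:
o = -25 (o = (-148 + 98)/2 = (1/2)*(-50) = -25)
(5*(-1))*14 - o = (5*(-1))*14 - 1*(-25) = -5*14 + 25 = -70 + 25 = -45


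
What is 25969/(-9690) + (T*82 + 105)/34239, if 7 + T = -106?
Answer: -325974227/110591970 ≈ -2.9475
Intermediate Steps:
T = -113 (T = -7 - 106 = -113)
25969/(-9690) + (T*82 + 105)/34239 = 25969/(-9690) + (-113*82 + 105)/34239 = 25969*(-1/9690) + (-9266 + 105)*(1/34239) = -25969/9690 - 9161*1/34239 = -25969/9690 - 9161/34239 = -325974227/110591970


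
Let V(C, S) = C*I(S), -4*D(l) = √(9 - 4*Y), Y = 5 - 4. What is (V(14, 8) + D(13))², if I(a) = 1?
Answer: (56 - √5)²/16 ≈ 180.66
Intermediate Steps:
Y = 1
D(l) = -√5/4 (D(l) = -√(9 - 4*1)/4 = -√(9 - 4)/4 = -√5/4)
V(C, S) = C (V(C, S) = C*1 = C)
(V(14, 8) + D(13))² = (14 - √5/4)²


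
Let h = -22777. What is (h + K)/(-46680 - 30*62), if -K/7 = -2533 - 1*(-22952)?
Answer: 16571/4854 ≈ 3.4139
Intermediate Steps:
K = -142933 (K = -7*(-2533 - 1*(-22952)) = -7*(-2533 + 22952) = -7*20419 = -142933)
(h + K)/(-46680 - 30*62) = (-22777 - 142933)/(-46680 - 30*62) = -165710/(-46680 - 1860) = -165710/(-48540) = -165710*(-1/48540) = 16571/4854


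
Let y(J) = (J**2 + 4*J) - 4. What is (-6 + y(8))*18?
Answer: 1548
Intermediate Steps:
y(J) = -4 + J**2 + 4*J
(-6 + y(8))*18 = (-6 + (-4 + 8**2 + 4*8))*18 = (-6 + (-4 + 64 + 32))*18 = (-6 + 92)*18 = 86*18 = 1548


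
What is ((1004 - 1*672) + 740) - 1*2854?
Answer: -1782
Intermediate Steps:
((1004 - 1*672) + 740) - 1*2854 = ((1004 - 672) + 740) - 2854 = (332 + 740) - 2854 = 1072 - 2854 = -1782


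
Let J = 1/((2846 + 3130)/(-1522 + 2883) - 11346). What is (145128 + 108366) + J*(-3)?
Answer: 1304305214501/5145310 ≈ 2.5349e+5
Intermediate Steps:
J = -1361/15435930 (J = 1/(5976/1361 - 11346) = 1/(-15435930/1361) = -1361/15435930 ≈ -8.8171e-5)
(145128 + 108366) + J*(-3) = (145128 + 108366) - 1361/15435930*(-3) = 253494 + 1361/5145310 = 1304305214501/5145310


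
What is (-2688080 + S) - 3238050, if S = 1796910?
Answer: -4129220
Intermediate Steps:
(-2688080 + S) - 3238050 = (-2688080 + 1796910) - 3238050 = -891170 - 3238050 = -4129220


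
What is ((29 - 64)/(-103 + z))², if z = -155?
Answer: 1225/66564 ≈ 0.018403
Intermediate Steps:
((29 - 64)/(-103 + z))² = ((29 - 64)/(-103 - 155))² = (-35/(-258))² = (-35*(-1/258))² = (35/258)² = 1225/66564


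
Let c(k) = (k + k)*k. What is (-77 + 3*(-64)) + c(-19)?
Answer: 453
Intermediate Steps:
c(k) = 2*k² (c(k) = (2*k)*k = 2*k²)
(-77 + 3*(-64)) + c(-19) = (-77 + 3*(-64)) + 2*(-19)² = (-77 - 192) + 2*361 = -269 + 722 = 453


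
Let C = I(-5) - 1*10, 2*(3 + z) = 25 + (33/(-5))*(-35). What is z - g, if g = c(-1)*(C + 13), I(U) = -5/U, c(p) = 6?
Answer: 101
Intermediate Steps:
z = 125 (z = -3 + (25 + (33/(-5))*(-35))/2 = -3 + (25 + (33*(-⅕))*(-35))/2 = -3 + (25 - 33/5*(-35))/2 = -3 + (25 + 231)/2 = -3 + (½)*256 = -3 + 128 = 125)
C = -9 (C = -5/(-5) - 1*10 = -5*(-⅕) - 10 = 1 - 10 = -9)
g = 24 (g = 6*(-9 + 13) = 6*4 = 24)
z - g = 125 - 1*24 = 125 - 24 = 101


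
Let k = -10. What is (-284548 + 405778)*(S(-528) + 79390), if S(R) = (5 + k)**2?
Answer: 9627480450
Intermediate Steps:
S(R) = 25 (S(R) = (5 - 10)**2 = (-5)**2 = 25)
(-284548 + 405778)*(S(-528) + 79390) = (-284548 + 405778)*(25 + 79390) = 121230*79415 = 9627480450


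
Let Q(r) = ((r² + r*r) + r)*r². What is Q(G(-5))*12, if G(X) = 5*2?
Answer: 252000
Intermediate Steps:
G(X) = 10
Q(r) = r²*(r + 2*r²) (Q(r) = ((r² + r²) + r)*r² = (2*r² + r)*r² = (r + 2*r²)*r² = r²*(r + 2*r²))
Q(G(-5))*12 = (10³*(1 + 2*10))*12 = (1000*(1 + 20))*12 = (1000*21)*12 = 21000*12 = 252000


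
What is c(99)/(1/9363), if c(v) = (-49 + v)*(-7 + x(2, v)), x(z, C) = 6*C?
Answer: 274804050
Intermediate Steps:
c(v) = (-49 + v)*(-7 + 6*v)
c(99)/(1/9363) = (343 - 301*99 + 6*99**2)/(1/9363) = (343 - 29799 + 6*9801)/(1/9363) = (343 - 29799 + 58806)*9363 = 29350*9363 = 274804050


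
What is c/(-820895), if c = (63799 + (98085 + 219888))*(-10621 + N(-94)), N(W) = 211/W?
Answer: 38123179262/7716413 ≈ 4940.5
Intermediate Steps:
c = -190615896310/47 (c = (63799 + (98085 + 219888))*(-10621 + 211/(-94)) = (63799 + 317973)*(-10621 + 211*(-1/94)) = 381772*(-10621 - 211/94) = 381772*(-998585/94) = -190615896310/47 ≈ -4.0557e+9)
c/(-820895) = -190615896310/47/(-820895) = -190615896310/47*(-1/820895) = 38123179262/7716413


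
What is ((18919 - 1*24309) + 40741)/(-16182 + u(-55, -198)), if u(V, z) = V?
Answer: -35351/16237 ≈ -2.1772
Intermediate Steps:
((18919 - 1*24309) + 40741)/(-16182 + u(-55, -198)) = ((18919 - 1*24309) + 40741)/(-16182 - 55) = ((18919 - 24309) + 40741)/(-16237) = (-5390 + 40741)*(-1/16237) = 35351*(-1/16237) = -35351/16237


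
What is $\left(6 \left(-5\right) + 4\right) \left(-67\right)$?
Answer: $1742$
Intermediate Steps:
$\left(6 \left(-5\right) + 4\right) \left(-67\right) = \left(-30 + 4\right) \left(-67\right) = \left(-26\right) \left(-67\right) = 1742$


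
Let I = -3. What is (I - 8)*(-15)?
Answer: 165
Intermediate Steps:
(I - 8)*(-15) = (-3 - 8)*(-15) = -11*(-15) = 165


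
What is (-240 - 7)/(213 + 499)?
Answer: -247/712 ≈ -0.34691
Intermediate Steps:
(-240 - 7)/(213 + 499) = -247/712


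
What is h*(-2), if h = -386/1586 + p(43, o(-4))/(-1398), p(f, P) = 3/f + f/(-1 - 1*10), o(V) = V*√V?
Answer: 126181934/262187211 ≈ 0.48127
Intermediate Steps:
o(V) = V^(3/2)
p(f, P) = 3/f - f/11 (p(f, P) = 3/f + f/(-1 - 10) = 3/f + f/(-11) = 3/f + f*(-1/11) = 3/f - f/11)
h = -63090967/262187211 (h = -386/1586 + (3/43 - 1/11*43)/(-1398) = -386*1/1586 + (3*(1/43) - 43/11)*(-1/1398) = -193/793 + (3/43 - 43/11)*(-1/1398) = -193/793 - 1816/473*(-1/1398) = -193/793 + 908/330627 = -63090967/262187211 ≈ -0.24063)
h*(-2) = -63090967/262187211*(-2) = 126181934/262187211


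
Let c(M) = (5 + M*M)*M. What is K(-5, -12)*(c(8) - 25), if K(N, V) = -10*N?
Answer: 26350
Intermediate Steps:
c(M) = M*(5 + M**2) (c(M) = (5 + M**2)*M = M*(5 + M**2))
K(-5, -12)*(c(8) - 25) = (-10*(-5))*(8*(5 + 8**2) - 25) = 50*(8*(5 + 64) - 25) = 50*(8*69 - 25) = 50*(552 - 25) = 50*527 = 26350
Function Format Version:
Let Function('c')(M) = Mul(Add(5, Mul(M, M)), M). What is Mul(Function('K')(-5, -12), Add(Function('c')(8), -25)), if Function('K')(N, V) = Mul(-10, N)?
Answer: 26350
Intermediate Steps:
Function('c')(M) = Mul(M, Add(5, Pow(M, 2))) (Function('c')(M) = Mul(Add(5, Pow(M, 2)), M) = Mul(M, Add(5, Pow(M, 2))))
Mul(Function('K')(-5, -12), Add(Function('c')(8), -25)) = Mul(Mul(-10, -5), Add(Mul(8, Add(5, Pow(8, 2))), -25)) = Mul(50, Add(Mul(8, Add(5, 64)), -25)) = Mul(50, Add(Mul(8, 69), -25)) = Mul(50, Add(552, -25)) = Mul(50, 527) = 26350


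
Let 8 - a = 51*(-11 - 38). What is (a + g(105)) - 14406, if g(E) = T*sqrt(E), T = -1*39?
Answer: -11899 - 39*sqrt(105) ≈ -12299.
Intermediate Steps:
T = -39
g(E) = -39*sqrt(E)
a = 2507 (a = 8 - 51*(-11 - 38) = 8 - 51*(-49) = 8 - 1*(-2499) = 8 + 2499 = 2507)
(a + g(105)) - 14406 = (2507 - 39*sqrt(105)) - 14406 = -11899 - 39*sqrt(105)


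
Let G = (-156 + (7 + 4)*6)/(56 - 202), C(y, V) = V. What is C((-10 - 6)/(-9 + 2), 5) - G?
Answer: 320/73 ≈ 4.3836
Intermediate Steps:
G = 45/73 (G = (-156 + 11*6)/(-146) = (-156 + 66)*(-1/146) = -90*(-1/146) = 45/73 ≈ 0.61644)
C((-10 - 6)/(-9 + 2), 5) - G = 5 - 1*45/73 = 5 - 45/73 = 320/73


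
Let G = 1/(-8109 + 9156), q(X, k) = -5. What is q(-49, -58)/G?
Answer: -5235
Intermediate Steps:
G = 1/1047 ≈ 0.00095511
q(-49, -58)/G = -5/1/1047 = -5*1047 = -5235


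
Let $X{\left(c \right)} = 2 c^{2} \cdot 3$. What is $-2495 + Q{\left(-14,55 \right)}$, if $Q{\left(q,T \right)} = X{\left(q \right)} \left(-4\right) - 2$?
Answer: $-7201$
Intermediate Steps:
$X{\left(c \right)} = 6 c^{2}$
$Q{\left(q,T \right)} = -2 - 24 q^{2}$ ($Q{\left(q,T \right)} = 6 q^{2} \left(-4\right) - 2 = - 24 q^{2} - 2 = -2 - 24 q^{2}$)
$-2495 + Q{\left(-14,55 \right)} = -2495 - \left(2 + 24 \left(-14\right)^{2}\right) = -2495 - 4706 = -7201$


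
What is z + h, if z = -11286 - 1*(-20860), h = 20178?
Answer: 29752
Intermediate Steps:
z = 9574 (z = -11286 + 20860 = 9574)
z + h = 9574 + 20178 = 29752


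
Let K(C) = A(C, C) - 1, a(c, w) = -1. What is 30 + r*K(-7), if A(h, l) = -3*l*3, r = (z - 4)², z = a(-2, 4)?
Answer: 1580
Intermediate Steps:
z = -1
r = 25 (r = (-1 - 4)² = (-5)² = 25)
A(h, l) = -9*l
K(C) = -1 - 9*C (K(C) = -9*C - 1 = -1 - 9*C)
30 + r*K(-7) = 30 + 25*(-1 - 9*(-7)) = 30 + 25*(-1 + 63) = 30 + 25*62 = 30 + 1550 = 1580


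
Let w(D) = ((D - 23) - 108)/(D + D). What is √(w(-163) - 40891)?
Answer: I*√1086409018/163 ≈ 202.21*I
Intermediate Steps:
w(D) = (-131 + D)/(2*D) (w(D) = ((-23 + D) - 108)/((2*D)) = (-131 + D)*(1/(2*D)) = (-131 + D)/(2*D))
√(w(-163) - 40891) = √((½)*(-131 - 163)/(-163) - 40891) = √((½)*(-1/163)*(-294) - 40891) = √(147/163 - 40891) = √(-6665086/163) = I*√1086409018/163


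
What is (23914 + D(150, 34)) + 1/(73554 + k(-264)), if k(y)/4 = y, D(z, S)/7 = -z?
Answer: 1657594273/72498 ≈ 22864.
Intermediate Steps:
D(z, S) = -7*z (D(z, S) = 7*(-z) = -7*z)
k(y) = 4*y
(23914 + D(150, 34)) + 1/(73554 + k(-264)) = (23914 - 7*150) + 1/(73554 + 4*(-264)) = (23914 - 1050) + 1/(73554 - 1056) = 22864 + 1/72498 = 1657594273/72498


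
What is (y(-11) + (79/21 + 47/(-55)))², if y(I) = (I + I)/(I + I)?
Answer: 20367169/1334025 ≈ 15.267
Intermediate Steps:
y(I) = 1 (y(I) = (2*I)/((2*I)) = (2*I)*(1/(2*I)) = 1)
(y(-11) + (79/21 + 47/(-55)))² = (1 + (79/21 + 47/(-55)))² = (1 + (79*(1/21) + 47*(-1/55)))² = (1 + (79/21 - 47/55))² = (1 + 3358/1155)² = (4513/1155)² = 20367169/1334025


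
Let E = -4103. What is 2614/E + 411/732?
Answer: -75705/1001132 ≈ -0.075619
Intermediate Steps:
2614/E + 411/732 = 2614/(-4103) + 411/732 = 2614*(-1/4103) + 411*(1/732) = -2614/4103 + 137/244 = -75705/1001132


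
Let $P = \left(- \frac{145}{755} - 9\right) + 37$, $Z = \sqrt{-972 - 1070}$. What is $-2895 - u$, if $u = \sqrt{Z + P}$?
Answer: $-2895 - \frac{\sqrt{634049 + 22801 i \sqrt{2042}}}{151} \approx -2901.4 - 3.5533 i$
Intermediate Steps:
$Z = i \sqrt{2042}$ ($Z = \sqrt{-2042} = i \sqrt{2042} \approx 45.188 i$)
$P = \frac{4199}{151}$ ($P = \left(\left(-145\right) \frac{1}{755} - 9\right) + 37 = \left(- \frac{29}{151} - 9\right) + 37 = - \frac{1388}{151} + 37 = \frac{4199}{151} \approx 27.808$)
$u = \sqrt{\frac{4199}{151} + i \sqrt{2042}}$ ($u = \sqrt{i \sqrt{2042} + \frac{4199}{151}} = \sqrt{\frac{4199}{151} + i \sqrt{2042}} \approx 6.3587 + 3.5533 i$)
$-2895 - u = -2895 - \frac{\sqrt{634049 + 22801 i \sqrt{2042}}}{151}$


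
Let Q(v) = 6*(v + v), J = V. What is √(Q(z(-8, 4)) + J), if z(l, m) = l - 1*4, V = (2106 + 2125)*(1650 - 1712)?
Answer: I*√262466 ≈ 512.31*I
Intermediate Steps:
V = -262322 (V = 4231*(-62) = -262322)
z(l, m) = -4 + l (z(l, m) = l - 4 = -4 + l)
J = -262322
Q(v) = 12*v (Q(v) = 6*(2*v) = 12*v)
√(Q(z(-8, 4)) + J) = √(12*(-4 - 8) - 262322) = √(12*(-12) - 262322) = √(-144 - 262322) = √(-262466) = I*√262466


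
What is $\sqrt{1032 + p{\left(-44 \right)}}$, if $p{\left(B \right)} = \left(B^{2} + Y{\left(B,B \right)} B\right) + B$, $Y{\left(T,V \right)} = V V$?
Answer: $6 i \sqrt{2285} \approx 286.81 i$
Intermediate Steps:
$Y{\left(T,V \right)} = V^{2}$
$p{\left(B \right)} = B + B^{2} + B^{3}$ ($p{\left(B \right)} = \left(B^{2} + B^{2} B\right) + B = \left(B^{2} + B^{3}\right) + B = B + B^{2} + B^{3}$)
$\sqrt{1032 + p{\left(-44 \right)}} = \sqrt{1032 - 44 \left(1 - 44 + \left(-44\right)^{2}\right)} = \sqrt{1032 - 44 \left(1 - 44 + 1936\right)} = \sqrt{1032 - 83292} = \sqrt{-82260} = 6 i \sqrt{2285}$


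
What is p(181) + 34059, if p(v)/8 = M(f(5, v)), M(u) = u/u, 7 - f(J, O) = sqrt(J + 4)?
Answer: 34067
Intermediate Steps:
f(J, O) = 7 - sqrt(4 + J) (f(J, O) = 7 - sqrt(J + 4) = 7 - sqrt(4 + J))
M(u) = 1
p(v) = 8 (p(v) = 8*1 = 8)
p(181) + 34059 = 8 + 34059 = 34067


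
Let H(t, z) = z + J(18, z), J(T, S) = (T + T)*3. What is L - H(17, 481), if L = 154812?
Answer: 154223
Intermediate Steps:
J(T, S) = 6*T (J(T, S) = (2*T)*3 = 6*T)
H(t, z) = 108 + z (H(t, z) = z + 6*18 = z + 108 = 108 + z)
L - H(17, 481) = 154812 - (108 + 481) = 154812 - 1*589 = 154812 - 589 = 154223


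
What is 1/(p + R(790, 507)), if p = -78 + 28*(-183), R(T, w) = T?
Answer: -1/4412 ≈ -0.00022665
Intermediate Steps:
p = -5202 (p = -78 - 5124 = -5202)
1/(p + R(790, 507)) = 1/(-5202 + 790) = 1/(-4412) = -1/4412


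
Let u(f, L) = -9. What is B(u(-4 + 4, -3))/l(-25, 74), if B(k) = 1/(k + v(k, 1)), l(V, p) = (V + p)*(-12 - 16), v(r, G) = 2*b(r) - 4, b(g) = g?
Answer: 1/42532 ≈ 2.3512e-5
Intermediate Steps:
v(r, G) = -4 + 2*r (v(r, G) = 2*r - 4 = -4 + 2*r)
l(V, p) = -28*V - 28*p (l(V, p) = (V + p)*(-28) = -28*V - 28*p)
B(k) = 1/(-4 + 3*k) (B(k) = 1/(k + (-4 + 2*k)) = 1/(-4 + 3*k))
B(u(-4 + 4, -3))/l(-25, 74) = 1/((-4 + 3*(-9))*(-28*(-25) - 28*74)) = 1/((-4 - 27)*(700 - 2072)) = 1/(-31*(-1372)) = -1/31*(-1/1372) = 1/42532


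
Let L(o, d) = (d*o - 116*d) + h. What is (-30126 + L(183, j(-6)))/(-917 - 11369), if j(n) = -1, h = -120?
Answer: 30313/12286 ≈ 2.4673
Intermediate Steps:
L(o, d) = -120 - 116*d + d*o (L(o, d) = (d*o - 116*d) - 120 = (-116*d + d*o) - 120 = -120 - 116*d + d*o)
(-30126 + L(183, j(-6)))/(-917 - 11369) = (-30126 + (-120 - 116*(-1) - 1*183))/(-917 - 11369) = (-30126 + (-120 + 116 - 183))/(-12286) = (-30126 - 187)*(-1/12286) = -30313*(-1/12286) = 30313/12286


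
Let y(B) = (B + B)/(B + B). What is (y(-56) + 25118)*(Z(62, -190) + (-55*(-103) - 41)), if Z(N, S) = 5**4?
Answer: 156968631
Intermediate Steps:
y(B) = 1 (y(B) = (2*B)/((2*B)) = (2*B)*(1/(2*B)) = 1)
Z(N, S) = 625
(y(-56) + 25118)*(Z(62, -190) + (-55*(-103) - 41)) = (1 + 25118)*(625 + (-55*(-103) - 41)) = 25119*(625 + (5665 - 41)) = 25119*(625 + 5624) = 25119*6249 = 156968631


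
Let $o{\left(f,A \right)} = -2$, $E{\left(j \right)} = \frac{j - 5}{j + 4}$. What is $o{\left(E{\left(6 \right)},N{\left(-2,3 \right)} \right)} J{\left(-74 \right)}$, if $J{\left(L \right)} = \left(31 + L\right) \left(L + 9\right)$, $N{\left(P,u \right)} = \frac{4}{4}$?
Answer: $-5590$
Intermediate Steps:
$N{\left(P,u \right)} = 1$ ($N{\left(P,u \right)} = 4 \cdot \frac{1}{4} = 1$)
$E{\left(j \right)} = \frac{-5 + j}{4 + j}$
$J{\left(L \right)} = \left(9 + L\right) \left(31 + L\right)$ ($J{\left(L \right)} = \left(31 + L\right) \left(9 + L\right) = \left(9 + L\right) \left(31 + L\right)$)
$o{\left(E{\left(6 \right)},N{\left(-2,3 \right)} \right)} J{\left(-74 \right)} = - 2 \left(279 + \left(-74\right)^{2} + 40 \left(-74\right)\right) = - 2 \left(279 + 5476 - 2960\right) = \left(-2\right) 2795 = -5590$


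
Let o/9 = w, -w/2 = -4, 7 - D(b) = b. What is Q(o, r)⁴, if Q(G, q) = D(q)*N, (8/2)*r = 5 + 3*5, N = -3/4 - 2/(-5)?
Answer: 2401/10000 ≈ 0.24010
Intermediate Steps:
D(b) = 7 - b
N = -7/20 (N = -3*¼ - 2*(-⅕) = -¾ + ⅖ = -7/20 ≈ -0.35000)
r = 5 (r = (5 + 3*5)/4 = (5 + 15)/4 = (¼)*20 = 5)
w = 8 (w = -2*(-4) = 8)
o = 72 (o = 9*8 = 72)
Q(G, q) = -49/20 + 7*q/20 (Q(G, q) = (7 - q)*(-7/20) = -49/20 + 7*q/20)
Q(o, r)⁴ = (-49/20 + (7/20)*5)⁴ = (-49/20 + 7/4)⁴ = (-7/10)⁴ = 2401/10000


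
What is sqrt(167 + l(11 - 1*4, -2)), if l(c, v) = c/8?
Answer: sqrt(2686)/4 ≈ 12.957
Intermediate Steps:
l(c, v) = c/8 (l(c, v) = c*(1/8) = c/8)
sqrt(167 + l(11 - 1*4, -2)) = sqrt(167 + (11 - 1*4)/8) = sqrt(167 + (11 - 4)/8) = sqrt(167 + (1/8)*7) = sqrt(167 + 7/8) = sqrt(1343/8) = sqrt(2686)/4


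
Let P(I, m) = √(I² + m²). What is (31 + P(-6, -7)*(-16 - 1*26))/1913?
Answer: 31/1913 - 42*√85/1913 ≈ -0.18621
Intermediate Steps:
(31 + P(-6, -7)*(-16 - 1*26))/1913 = (31 + √((-6)² + (-7)²)*(-16 - 1*26))/1913 = (31 + √(36 + 49)*(-16 - 26))*(1/1913) = (31 + √85*(-42))*(1/1913) = (31 - 42*√85)*(1/1913) = 31/1913 - 42*√85/1913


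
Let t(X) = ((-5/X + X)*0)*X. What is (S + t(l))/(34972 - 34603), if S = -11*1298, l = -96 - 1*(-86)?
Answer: -14278/369 ≈ -38.694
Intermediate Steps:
l = -10 (l = -96 + 86 = -10)
S = -14278
t(X) = 0 (t(X) = ((X - 5/X)*0)*X = 0*X = 0)
(S + t(l))/(34972 - 34603) = (-14278 + 0)/(34972 - 34603) = -14278/369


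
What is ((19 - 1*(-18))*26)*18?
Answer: 17316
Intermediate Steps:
((19 - 1*(-18))*26)*18 = ((19 + 18)*26)*18 = (37*26)*18 = 962*18 = 17316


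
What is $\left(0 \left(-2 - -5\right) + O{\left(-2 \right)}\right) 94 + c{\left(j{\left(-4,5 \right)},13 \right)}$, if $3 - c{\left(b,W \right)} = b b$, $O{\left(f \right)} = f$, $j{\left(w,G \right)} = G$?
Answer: $-210$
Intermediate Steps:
$c{\left(b,W \right)} = 3 - b^{2}$ ($c{\left(b,W \right)} = 3 - b b = 3 - b^{2}$)
$\left(0 \left(-2 - -5\right) + O{\left(-2 \right)}\right) 94 + c{\left(j{\left(-4,5 \right)},13 \right)} = \left(0 \left(-2 - -5\right) - 2\right) 94 + \left(3 - 5^{2}\right) = \left(0 \left(-2 + 5\right) - 2\right) 94 + \left(3 - 25\right) = \left(0 \cdot 3 - 2\right) 94 + \left(3 - 25\right) = \left(0 - 2\right) 94 - 22 = \left(-2\right) 94 - 22 = -188 - 22 = -210$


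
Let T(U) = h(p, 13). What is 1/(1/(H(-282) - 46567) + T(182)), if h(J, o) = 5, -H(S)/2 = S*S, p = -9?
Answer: 205615/1028074 ≈ 0.20000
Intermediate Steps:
H(S) = -2*S² (H(S) = -2*S*S = -2*S²)
T(U) = 5
1/(1/(H(-282) - 46567) + T(182)) = 1/(1/(-2*(-282)² - 46567) + 5) = 1/(1/(-2*79524 - 46567) + 5) = 1/(1/(-159048 - 46567) + 5) = 1/(1/(-205615) + 5) = 1/(-1/205615 + 5) = 1/(1028074/205615) = 205615/1028074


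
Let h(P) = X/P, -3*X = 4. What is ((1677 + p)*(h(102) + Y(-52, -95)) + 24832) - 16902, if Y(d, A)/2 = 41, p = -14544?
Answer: -53396786/51 ≈ -1.0470e+6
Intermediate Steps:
X = -4/3 (X = -1/3*4 = -4/3 ≈ -1.3333)
Y(d, A) = 82 (Y(d, A) = 2*41 = 82)
h(P) = -4/(3*P)
((1677 + p)*(h(102) + Y(-52, -95)) + 24832) - 16902 = ((1677 - 14544)*(-4/3/102 + 82) + 24832) - 16902 = (-12867*(-4/3*1/102 + 82) + 24832) - 16902 = (-12867*(-2/153 + 82) + 24832) - 16902 = (-12867*12544/153 + 24832) - 16902 = (-53801216/51 + 24832) - 16902 = -52534784/51 - 16902 = -53396786/51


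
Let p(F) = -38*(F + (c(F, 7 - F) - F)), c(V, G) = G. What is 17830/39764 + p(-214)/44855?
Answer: 232913289/891807110 ≈ 0.26117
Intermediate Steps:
p(F) = -266 + 38*F (p(F) = -38*(F + ((7 - F) - F)) = -38*(F + (7 - 2*F)) = -38*(7 - F) = -266 + 38*F)
17830/39764 + p(-214)/44855 = 17830/39764 + (-266 + 38*(-214))/44855 = 17830*(1/39764) + (-266 - 8132)*(1/44855) = 8915/19882 - 8398*1/44855 = 8915/19882 - 8398/44855 = 232913289/891807110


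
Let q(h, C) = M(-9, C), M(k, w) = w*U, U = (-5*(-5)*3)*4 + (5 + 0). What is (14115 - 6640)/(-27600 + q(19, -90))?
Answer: -299/2202 ≈ -0.13579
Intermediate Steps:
U = 305 (U = (25*3)*4 + 5 = 75*4 + 5 = 300 + 5 = 305)
M(k, w) = 305*w (M(k, w) = w*305 = 305*w)
q(h, C) = 305*C
(14115 - 6640)/(-27600 + q(19, -90)) = (14115 - 6640)/(-27600 + 305*(-90)) = 7475/(-27600 - 27450) = 7475/(-55050) = 7475*(-1/55050) = -299/2202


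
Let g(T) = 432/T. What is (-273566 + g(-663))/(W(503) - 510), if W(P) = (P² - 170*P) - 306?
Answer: -60458230/36836943 ≈ -1.6412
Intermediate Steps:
W(P) = -306 + P² - 170*P
(-273566 + g(-663))/(W(503) - 510) = (-273566 + 432/(-663))/((-306 + 503² - 170*503) - 510) = (-273566 + 432*(-1/663))/((-306 + 253009 - 85510) - 510) = (-273566 - 144/221)/(167193 - 510) = -60458230/221/166683 = -60458230/221*1/166683 = -60458230/36836943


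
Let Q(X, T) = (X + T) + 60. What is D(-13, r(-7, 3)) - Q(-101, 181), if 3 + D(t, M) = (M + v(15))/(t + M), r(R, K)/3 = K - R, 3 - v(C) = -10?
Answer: -2388/17 ≈ -140.47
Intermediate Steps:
v(C) = 13 (v(C) = 3 - 1*(-10) = 3 + 10 = 13)
Q(X, T) = 60 + T + X (Q(X, T) = (T + X) + 60 = 60 + T + X)
r(R, K) = -3*R + 3*K (r(R, K) = 3*(K - R) = -3*R + 3*K)
D(t, M) = -3 + (13 + M)/(M + t) (D(t, M) = -3 + (M + 13)/(t + M) = -3 + (13 + M)/(M + t))
D(-13, r(-7, 3)) - Q(-101, 181) = (13 - 3*(-13) - 2*(-3*(-7) + 3*3))/((-3*(-7) + 3*3) - 13) - (60 + 181 - 101) = (13 + 39 - 2*(21 + 9))/((21 + 9) - 13) - 1*140 = (13 + 39 - 2*30)/(30 - 13) - 140 = (13 + 39 - 60)/17 - 140 = (1/17)*(-8) - 140 = -8/17 - 140 = -2388/17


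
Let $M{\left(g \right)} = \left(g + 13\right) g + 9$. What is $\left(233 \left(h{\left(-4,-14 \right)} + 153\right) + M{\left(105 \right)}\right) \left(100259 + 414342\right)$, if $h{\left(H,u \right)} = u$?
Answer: $23046920386$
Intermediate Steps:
$M{\left(g \right)} = 9 + g \left(13 + g\right)$ ($M{\left(g \right)} = \left(13 + g\right) g + 9 = g \left(13 + g\right) + 9 = 9 + g \left(13 + g\right)$)
$\left(233 \left(h{\left(-4,-14 \right)} + 153\right) + M{\left(105 \right)}\right) \left(100259 + 414342\right) = \left(233 \left(-14 + 153\right) + \left(9 + 105^{2} + 13 \cdot 105\right)\right) \left(100259 + 414342\right) = \left(233 \cdot 139 + \left(9 + 11025 + 1365\right)\right) 514601 = \left(32387 + 12399\right) 514601 = 44786 \cdot 514601 = 23046920386$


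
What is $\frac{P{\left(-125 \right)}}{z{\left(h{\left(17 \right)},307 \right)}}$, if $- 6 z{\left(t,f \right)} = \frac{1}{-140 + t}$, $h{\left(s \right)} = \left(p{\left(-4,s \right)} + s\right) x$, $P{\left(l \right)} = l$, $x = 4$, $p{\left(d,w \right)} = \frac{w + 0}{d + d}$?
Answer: $-60375$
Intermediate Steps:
$p{\left(d,w \right)} = \frac{w}{2 d}$
$h{\left(s \right)} = \frac{7 s}{2}$ ($h{\left(s \right)} = \left(\frac{s}{2 \left(-4\right)} + s\right) 4 = \left(\frac{1}{2} s \left(- \frac{1}{4}\right) + s\right) 4 = \left(- \frac{s}{8} + s\right) 4 = \frac{7 s}{8} \cdot 4 = \frac{7 s}{2}$)
$z{\left(t,f \right)} = - \frac{1}{6 \left(-140 + t\right)}$
$\frac{P{\left(-125 \right)}}{z{\left(h{\left(17 \right)},307 \right)}} = - \frac{125}{\left(-1\right) \frac{1}{-840 + 6 \cdot \frac{7}{2} \cdot 17}} = - \frac{125}{\left(-1\right) \frac{1}{-840 + 6 \cdot \frac{119}{2}}} = - \frac{125}{\left(-1\right) \frac{1}{-840 + 357}} = - \frac{125}{\left(-1\right) \frac{1}{-483}} = - \frac{125}{\left(-1\right) \left(- \frac{1}{483}\right)} = - 125 \frac{1}{\frac{1}{483}} = \left(-125\right) 483 = -60375$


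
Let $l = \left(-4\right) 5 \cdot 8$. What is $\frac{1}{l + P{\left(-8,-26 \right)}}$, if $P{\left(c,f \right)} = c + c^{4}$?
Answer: $\frac{1}{3928} \approx 0.00025458$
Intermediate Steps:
$l = -160$ ($l = \left(-20\right) 8 = -160$)
$\frac{1}{l + P{\left(-8,-26 \right)}} = \frac{1}{-160 - \left(8 - \left(-8\right)^{4}\right)} = \frac{1}{-160 + \left(-8 + 4096\right)} = \frac{1}{-160 + 4088} = \frac{1}{3928}$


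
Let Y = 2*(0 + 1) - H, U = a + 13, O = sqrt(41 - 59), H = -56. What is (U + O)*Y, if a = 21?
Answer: 1972 + 174*I*sqrt(2) ≈ 1972.0 + 246.07*I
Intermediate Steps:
O = 3*I*sqrt(2) (O = sqrt(-18) = 3*I*sqrt(2) ≈ 4.2426*I)
U = 34 (U = 21 + 13 = 34)
Y = 58 (Y = 2*(0 + 1) - 1*(-56) = 2*1 + 56 = 2 + 56 = 58)
(U + O)*Y = (34 + 3*I*sqrt(2))*58 = 1972 + 174*I*sqrt(2)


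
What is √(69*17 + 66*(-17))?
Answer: √51 ≈ 7.1414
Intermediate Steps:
√(69*17 + 66*(-17)) = √(1173 - 1122) = √51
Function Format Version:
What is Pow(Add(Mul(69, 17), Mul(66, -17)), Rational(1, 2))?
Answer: Pow(51, Rational(1, 2)) ≈ 7.1414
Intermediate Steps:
Pow(Add(Mul(69, 17), Mul(66, -17)), Rational(1, 2)) = Pow(Add(1173, -1122), Rational(1, 2)) = Pow(51, Rational(1, 2))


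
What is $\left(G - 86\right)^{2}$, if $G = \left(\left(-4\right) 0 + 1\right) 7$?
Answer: $6241$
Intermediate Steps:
$G = 7$ ($G = \left(0 + 1\right) 7 = 1 \cdot 7 = 7$)
$\left(G - 86\right)^{2} = \left(7 - 86\right)^{2} = \left(-79\right)^{2} = 6241$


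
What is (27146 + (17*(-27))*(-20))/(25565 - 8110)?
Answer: 36326/17455 ≈ 2.0811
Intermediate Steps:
(27146 + (17*(-27))*(-20))/(25565 - 8110) = (27146 - 459*(-20))/17455 = (27146 + 9180)*(1/17455) = 36326*(1/17455) = 36326/17455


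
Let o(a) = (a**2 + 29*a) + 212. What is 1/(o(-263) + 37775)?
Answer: 1/99529 ≈ 1.0047e-5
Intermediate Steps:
o(a) = 212 + a**2 + 29*a
1/(o(-263) + 37775) = 1/((212 + (-263)**2 + 29*(-263)) + 37775) = 1/((212 + 69169 - 7627) + 37775) = 1/(61754 + 37775) = 1/99529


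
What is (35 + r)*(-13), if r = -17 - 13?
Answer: -65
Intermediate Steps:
r = -30
(35 + r)*(-13) = (35 - 30)*(-13) = 5*(-13) = -65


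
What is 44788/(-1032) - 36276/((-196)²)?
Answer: -54937895/1238916 ≈ -44.344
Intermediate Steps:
44788/(-1032) - 36276/((-196)²) = 44788*(-1/1032) - 36276/38416 = -11197/258 - 36276*1/38416 = -11197/258 - 9069/9604 = -54937895/1238916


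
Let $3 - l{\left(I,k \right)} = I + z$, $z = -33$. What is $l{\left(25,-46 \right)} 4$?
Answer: $44$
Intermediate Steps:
$l{\left(I,k \right)} = 36 - I$ ($l{\left(I,k \right)} = 3 - \left(I - 33\right) = 3 - \left(-33 + I\right) = 36 - I$)
$l{\left(25,-46 \right)} 4 = \left(36 - 25\right) 4 = 11 \cdot 4 = 44$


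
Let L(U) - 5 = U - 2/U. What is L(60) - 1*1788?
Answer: -51691/30 ≈ -1723.0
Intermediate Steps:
L(U) = 5 + U - 2/U (L(U) = 5 + (U - 2/U) = 5 + U - 2/U)
L(60) - 1*1788 = (5 + 60 - 2/60) - 1*1788 = (5 + 60 - 2*1/60) - 1788 = (5 + 60 - 1/30) - 1788 = 1949/30 - 1788 = -51691/30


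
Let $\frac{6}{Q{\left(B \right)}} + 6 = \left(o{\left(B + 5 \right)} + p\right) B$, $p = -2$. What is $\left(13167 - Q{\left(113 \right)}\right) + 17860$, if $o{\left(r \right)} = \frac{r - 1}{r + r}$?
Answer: $\frac{1288583753}{41531} \approx 31027.0$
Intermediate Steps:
$o{\left(r \right)} = \frac{-1 + r}{2 r}$
$Q{\left(B \right)} = \frac{6}{-6 + B \left(-2 + \frac{4 + B}{2 \left(5 + B\right)}\right)}$ ($Q{\left(B \right)} = \frac{6}{-6 + \left(\frac{-1 + \left(B + 5\right)}{2 \left(B + 5\right)} - 2\right) B} = \frac{6}{-6 + \left(\frac{-1 + \left(5 + B\right)}{2 \left(5 + B\right)} - 2\right) B} = \frac{6}{-6 + \left(\frac{4 + B}{2 \left(5 + B\right)} - 2\right) B} = \frac{6}{-6 + \left(-2 + \frac{4 + B}{2 \left(5 + B\right)}\right) B} = \frac{6}{-6 + B \left(-2 + \frac{4 + B}{2 \left(5 + B\right)}\right)}$)
$\left(13167 - Q{\left(113 \right)}\right) + 17860 = \left(13167 - \frac{12 \left(-5 - 113\right)}{60 + 3 \cdot 113^{2} + 28 \cdot 113}\right) + 17860 = \left(13167 - \frac{12 \left(-5 - 113\right)}{60 + 3 \cdot 12769 + 3164}\right) + 17860 = \left(13167 - 12 \frac{1}{60 + 38307 + 3164} \left(-118\right)\right) + 17860 = \left(13167 - 12 \cdot \frac{1}{41531} \left(-118\right)\right) + 17860 = \left(13167 - - \frac{1416}{41531}\right) + 17860 = \left(13167 + \frac{1416}{41531}\right) + 17860 = \frac{546840093}{41531} + 17860 = \frac{1288583753}{41531}$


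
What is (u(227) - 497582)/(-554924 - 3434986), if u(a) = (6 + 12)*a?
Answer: 246748/1994955 ≈ 0.12369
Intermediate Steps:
u(a) = 18*a
(u(227) - 497582)/(-554924 - 3434986) = (18*227 - 497582)/(-554924 - 3434986) = (4086 - 497582)/(-3989910) = -493496*(-1/3989910) = 246748/1994955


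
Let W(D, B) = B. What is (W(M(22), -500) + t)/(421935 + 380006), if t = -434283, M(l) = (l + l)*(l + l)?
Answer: -434783/801941 ≈ -0.54216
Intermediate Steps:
M(l) = 4*l² (M(l) = (2*l)*(2*l) = 4*l²)
(W(M(22), -500) + t)/(421935 + 380006) = (-500 - 434283)/(421935 + 380006) = -434783/801941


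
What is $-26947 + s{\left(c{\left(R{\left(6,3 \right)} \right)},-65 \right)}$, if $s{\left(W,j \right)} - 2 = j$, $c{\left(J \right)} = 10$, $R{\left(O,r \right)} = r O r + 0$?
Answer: $-27010$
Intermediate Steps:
$R{\left(O,r \right)} = O r^{2}$ ($R{\left(O,r \right)} = O r r + 0 = O r^{2} + 0 = O r^{2}$)
$s{\left(W,j \right)} = 2 + j$
$-26947 + s{\left(c{\left(R{\left(6,3 \right)} \right)},-65 \right)} = -26947 + \left(2 - 65\right) = -26947 - 63 = -27010$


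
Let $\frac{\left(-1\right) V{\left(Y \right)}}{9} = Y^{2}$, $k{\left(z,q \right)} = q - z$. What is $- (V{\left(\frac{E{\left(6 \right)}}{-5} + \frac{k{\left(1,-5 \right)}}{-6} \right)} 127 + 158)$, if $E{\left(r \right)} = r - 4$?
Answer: $\frac{6337}{25} \approx 253.48$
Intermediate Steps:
$E{\left(r \right)} = -4 + r$ ($E{\left(r \right)} = r - 4 = -4 + r$)
$V{\left(Y \right)} = - 9 Y^{2}$
$- (V{\left(\frac{E{\left(6 \right)}}{-5} + \frac{k{\left(1,-5 \right)}}{-6} \right)} 127 + 158) = - (- 9 \left(\frac{-4 + 6}{-5} + \frac{-5 - 1}{-6}\right)^{2} \cdot 127 + 158) = - (- 9 \left(2 \left(- \frac{1}{5}\right) + \left(-5 - 1\right) \left(- \frac{1}{6}\right)\right)^{2} \cdot 127 + 158) = - (- 9 \left(- \frac{2}{5} - -1\right)^{2} \cdot 127 + 158) = - (- 9 \left(- \frac{2}{5} + 1\right)^{2} \cdot 127 + 158) = - (- 9 \left(\frac{3}{5}\right)^{2} \cdot 127 + 158) = - (\left(-9\right) \frac{9}{25} \cdot 127 + 158) = - (\left(- \frac{81}{25}\right) 127 + 158) = - (- \frac{10287}{25} + 158) = \left(-1\right) \left(- \frac{6337}{25}\right) = \frac{6337}{25}$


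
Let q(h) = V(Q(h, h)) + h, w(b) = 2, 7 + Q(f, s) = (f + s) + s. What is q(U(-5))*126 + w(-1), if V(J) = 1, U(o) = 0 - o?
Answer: 758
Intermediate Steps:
U(o) = -o
Q(f, s) = -7 + f + 2*s (Q(f, s) = -7 + ((f + s) + s) = -7 + (f + 2*s) = -7 + f + 2*s)
q(h) = 1 + h
q(U(-5))*126 + w(-1) = (1 - 1*(-5))*126 + 2 = (1 + 5)*126 + 2 = 6*126 + 2 = 756 + 2 = 758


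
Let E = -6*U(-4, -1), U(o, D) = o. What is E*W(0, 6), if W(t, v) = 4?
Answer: 96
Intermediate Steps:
E = 24 (E = -6*(-4) = 24)
E*W(0, 6) = 24*4 = 96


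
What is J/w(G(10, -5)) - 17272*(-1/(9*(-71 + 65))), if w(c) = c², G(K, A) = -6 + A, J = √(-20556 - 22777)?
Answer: -8636/27 + I*√43333/121 ≈ -319.85 + 1.7204*I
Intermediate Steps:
J = I*√43333 (J = √(-43333) = I*√43333 ≈ 208.17*I)
J/w(G(10, -5)) - 17272*(-1/(9*(-71 + 65))) = (I*√43333)/((-6 - 5)²) - 17272*(-1/(9*(-71 + 65))) = (I*√43333)/((-11)²) - 17272/((-9*(-6))) = (I*√43333)/121 - 17272/54 = (I*√43333)*(1/121) - 17272*1/54 = I*√43333/121 - 8636/27 = -8636/27 + I*√43333/121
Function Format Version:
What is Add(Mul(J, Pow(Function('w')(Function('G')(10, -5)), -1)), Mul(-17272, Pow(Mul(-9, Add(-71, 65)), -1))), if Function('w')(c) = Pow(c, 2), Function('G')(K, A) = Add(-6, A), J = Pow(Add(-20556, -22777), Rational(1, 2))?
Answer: Add(Rational(-8636, 27), Mul(Rational(1, 121), I, Pow(43333, Rational(1, 2)))) ≈ Add(-319.85, Mul(1.7204, I))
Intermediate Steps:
J = Mul(I, Pow(43333, Rational(1, 2))) (J = Pow(-43333, Rational(1, 2)) = Mul(I, Pow(43333, Rational(1, 2))) ≈ Mul(208.17, I))
Add(Mul(J, Pow(Function('w')(Function('G')(10, -5)), -1)), Mul(-17272, Pow(Mul(-9, Add(-71, 65)), -1))) = Add(Mul(Mul(I, Pow(43333, Rational(1, 2))), Pow(Pow(Add(-6, -5), 2), -1)), Mul(-17272, Pow(Mul(-9, Add(-71, 65)), -1))) = Add(Mul(Mul(I, Pow(43333, Rational(1, 2))), Pow(Pow(-11, 2), -1)), Mul(-17272, Pow(Mul(-9, -6), -1))) = Add(Mul(Mul(I, Pow(43333, Rational(1, 2))), Pow(121, -1)), Mul(-17272, Pow(54, -1))) = Add(Mul(Mul(I, Pow(43333, Rational(1, 2))), Rational(1, 121)), Mul(-17272, Rational(1, 54))) = Add(Mul(Rational(1, 121), I, Pow(43333, Rational(1, 2))), Rational(-8636, 27)) = Add(Rational(-8636, 27), Mul(Rational(1, 121), I, Pow(43333, Rational(1, 2))))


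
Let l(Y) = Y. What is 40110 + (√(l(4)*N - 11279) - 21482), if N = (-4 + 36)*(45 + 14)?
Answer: 18628 + I*√3727 ≈ 18628.0 + 61.049*I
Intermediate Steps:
N = 1888 (N = 32*59 = 1888)
40110 + (√(l(4)*N - 11279) - 21482) = 40110 + (√(4*1888 - 11279) - 21482) = 40110 + (√(7552 - 11279) - 21482) = 40110 + (√(-3727) - 21482) = 40110 + (I*√3727 - 21482) = 40110 + (-21482 + I*√3727) = 18628 + I*√3727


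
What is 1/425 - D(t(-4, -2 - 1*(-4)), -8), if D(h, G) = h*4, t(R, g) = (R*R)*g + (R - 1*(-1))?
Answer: -49299/425 ≈ -116.00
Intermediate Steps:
t(R, g) = 1 + R + g*R**2 (t(R, g) = R**2*g + (R + 1) = g*R**2 + (1 + R) = 1 + R + g*R**2)
D(h, G) = 4*h
1/425 - D(t(-4, -2 - 1*(-4)), -8) = 1/425 - 4*(1 - 4 + (-2 - 1*(-4))*(-4)**2) = 1/425 - 4*(1 - 4 + (-2 + 4)*16) = 1/425 - 4*(1 - 4 + 2*16) = 1/425 - 4*(1 - 4 + 32) = 1/425 - 4*29 = 1/425 - 1*116 = 1/425 - 116 = -49299/425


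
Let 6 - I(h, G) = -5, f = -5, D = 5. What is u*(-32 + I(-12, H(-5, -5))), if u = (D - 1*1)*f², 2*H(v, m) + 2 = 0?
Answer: -2100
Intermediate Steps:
H(v, m) = -1 (H(v, m) = -1 + (½)*0 = -1 + 0 = -1)
I(h, G) = 11 (I(h, G) = 6 - 1*(-5) = 6 + 5 = 11)
u = 100 (u = (5 - 1*1)*(-5)² = (5 - 1)*25 = 4*25 = 100)
u*(-32 + I(-12, H(-5, -5))) = 100*(-32 + 11) = 100*(-21) = -2100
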